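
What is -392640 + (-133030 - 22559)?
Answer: -548229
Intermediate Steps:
-392640 + (-133030 - 22559) = -392640 - 155589 = -548229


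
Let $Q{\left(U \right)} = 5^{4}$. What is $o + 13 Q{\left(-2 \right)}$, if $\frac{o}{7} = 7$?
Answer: $8174$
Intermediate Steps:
$o = 49$ ($o = 7 \cdot 7 = 49$)
$Q{\left(U \right)} = 625$
$o + 13 Q{\left(-2 \right)} = 49 + 13 \cdot 625 = 49 + 8125 = 8174$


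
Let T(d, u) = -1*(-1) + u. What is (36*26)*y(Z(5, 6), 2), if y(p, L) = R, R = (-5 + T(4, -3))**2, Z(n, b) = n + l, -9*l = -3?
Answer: 45864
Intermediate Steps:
l = 1/3 (l = -1/9*(-3) = 1/3 ≈ 0.33333)
T(d, u) = 1 + u
Z(n, b) = 1/3 + n (Z(n, b) = n + 1/3 = 1/3 + n)
R = 49 (R = (-5 + (1 - 3))**2 = (-5 - 2)**2 = (-7)**2 = 49)
y(p, L) = 49
(36*26)*y(Z(5, 6), 2) = (36*26)*49 = 936*49 = 45864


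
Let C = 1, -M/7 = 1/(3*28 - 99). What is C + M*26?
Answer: 197/15 ≈ 13.133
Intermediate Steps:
M = 7/15 (M = -7/(3*28 - 99) = -7/(84 - 99) = -7/(-15) = -7*(-1/15) = 7/15 ≈ 0.46667)
C + M*26 = 1 + (7/15)*26 = 1 + 182/15 = 197/15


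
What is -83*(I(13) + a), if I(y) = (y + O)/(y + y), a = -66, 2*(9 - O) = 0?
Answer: 70301/13 ≈ 5407.8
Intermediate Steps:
O = 9 (O = 9 - ½*0 = 9 + 0 = 9)
I(y) = (9 + y)/(2*y) (I(y) = (y + 9)/(y + y) = (9 + y)/((2*y)) = (9 + y)*(1/(2*y)) = (9 + y)/(2*y))
-83*(I(13) + a) = -83*((½)*(9 + 13)/13 - 66) = -83*((½)*(1/13)*22 - 66) = -83*(11/13 - 66) = -83*(-847/13) = 70301/13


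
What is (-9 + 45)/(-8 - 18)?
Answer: -18/13 ≈ -1.3846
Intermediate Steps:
(-9 + 45)/(-8 - 18) = 36/(-26) = 36*(-1/26) = -18/13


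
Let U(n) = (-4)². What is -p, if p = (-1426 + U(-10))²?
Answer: -1988100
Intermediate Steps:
U(n) = 16
p = 1988100 (p = (-1426 + 16)² = (-1410)² = 1988100)
-p = -1*1988100 = -1988100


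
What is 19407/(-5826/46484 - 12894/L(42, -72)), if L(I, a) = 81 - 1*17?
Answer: -2405639968/24989065 ≈ -96.268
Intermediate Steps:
L(I, a) = 64 (L(I, a) = 81 - 17 = 64)
19407/(-5826/46484 - 12894/L(42, -72)) = 19407/(-5826/46484 - 12894/64) = 19407/(-5826*1/46484 - 12894*1/64) = 19407/(-2913/23242 - 6447/32) = 19407/(-74967195/371872) = 19407*(-371872/74967195) = -2405639968/24989065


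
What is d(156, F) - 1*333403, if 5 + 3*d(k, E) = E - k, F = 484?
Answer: -999886/3 ≈ -3.3330e+5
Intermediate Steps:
d(k, E) = -5/3 - k/3 + E/3 (d(k, E) = -5/3 + (E - k)/3 = -5/3 + (-k/3 + E/3) = -5/3 - k/3 + E/3)
d(156, F) - 1*333403 = (-5/3 - ⅓*156 + (⅓)*484) - 1*333403 = (-5/3 - 52 + 484/3) - 333403 = 323/3 - 333403 = -999886/3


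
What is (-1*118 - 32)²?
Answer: 22500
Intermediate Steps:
(-1*118 - 32)² = (-118 - 32)² = (-150)² = 22500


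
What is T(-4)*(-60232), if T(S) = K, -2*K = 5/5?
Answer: 30116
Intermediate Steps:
K = -½ (K = -5/(2*5) = -½*1 = -½ ≈ -0.50000)
T(S) = -½
T(-4)*(-60232) = -½*(-60232) = 30116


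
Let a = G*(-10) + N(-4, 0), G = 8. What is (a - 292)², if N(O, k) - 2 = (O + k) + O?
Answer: 142884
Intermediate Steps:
N(O, k) = 2 + k + 2*O (N(O, k) = 2 + ((O + k) + O) = 2 + (k + 2*O) = 2 + k + 2*O)
a = -86 (a = 8*(-10) + (2 + 0 + 2*(-4)) = -80 + (2 + 0 - 8) = -80 - 6 = -86)
(a - 292)² = (-86 - 292)² = (-378)² = 142884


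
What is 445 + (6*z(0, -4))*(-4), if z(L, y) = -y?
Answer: 349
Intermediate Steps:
445 + (6*z(0, -4))*(-4) = 445 + (6*(-1*(-4)))*(-4) = 445 + (6*4)*(-4) = 445 + 24*(-4) = 445 - 96 = 349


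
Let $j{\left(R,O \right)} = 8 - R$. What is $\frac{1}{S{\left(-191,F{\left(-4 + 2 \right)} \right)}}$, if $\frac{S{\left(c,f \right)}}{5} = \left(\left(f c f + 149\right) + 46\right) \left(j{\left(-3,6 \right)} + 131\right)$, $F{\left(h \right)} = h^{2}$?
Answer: $- \frac{1}{2031310} \approx -4.9229 \cdot 10^{-7}$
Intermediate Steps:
$S{\left(c,f \right)} = 138450 + 710 c f^{2}$ ($S{\left(c,f \right)} = 5 \left(\left(f c f + 149\right) + 46\right) \left(\left(8 - -3\right) + 131\right) = 5 \left(\left(c f f + 149\right) + 46\right) \left(\left(8 + 3\right) + 131\right) = 5 \left(\left(c f^{2} + 149\right) + 46\right) \left(11 + 131\right) = 5 \left(\left(149 + c f^{2}\right) + 46\right) 142 = 5 \left(195 + c f^{2}\right) 142 = 5 \left(27690 + 142 c f^{2}\right) = 138450 + 710 c f^{2}$)
$\frac{1}{S{\left(-191,F{\left(-4 + 2 \right)} \right)}} = \frac{1}{138450 + 710 \left(-191\right) \left(\left(-4 + 2\right)^{2}\right)^{2}} = \frac{1}{138450 + 710 \left(-191\right) \left(\left(-2\right)^{2}\right)^{2}} = \frac{1}{138450 + 710 \left(-191\right) 4^{2}} = \frac{1}{138450 + 710 \left(-191\right) 16} = \frac{1}{138450 - 2169760} = \frac{1}{-2031310} = - \frac{1}{2031310}$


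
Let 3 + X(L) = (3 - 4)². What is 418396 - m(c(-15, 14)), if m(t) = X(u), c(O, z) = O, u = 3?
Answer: 418398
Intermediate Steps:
X(L) = -2 (X(L) = -3 + (3 - 4)² = -3 + (-1)² = -3 + 1 = -2)
m(t) = -2
418396 - m(c(-15, 14)) = 418396 - 1*(-2) = 418396 + 2 = 418398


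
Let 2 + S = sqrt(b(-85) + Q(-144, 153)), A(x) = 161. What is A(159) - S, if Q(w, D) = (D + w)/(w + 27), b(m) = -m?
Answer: 163 - 4*sqrt(897)/13 ≈ 153.78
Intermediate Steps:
Q(w, D) = (D + w)/(27 + w)
S = -2 + 4*sqrt(897)/13 (S = -2 + sqrt(-1*(-85) + (153 - 144)/(27 - 144)) = -2 + sqrt(85 + 9/(-117)) = -2 + sqrt(85 - 1/117*9) = -2 + sqrt(85 - 1/13) = -2 + sqrt(1104/13) = -2 + 4*sqrt(897)/13 ≈ 7.2154)
A(159) - S = 161 - (-2 + 4*sqrt(897)/13) = 161 + (2 - 4*sqrt(897)/13) = 163 - 4*sqrt(897)/13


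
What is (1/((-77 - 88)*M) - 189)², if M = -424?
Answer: 174832893108721/4894401600 ≈ 35721.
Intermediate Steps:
(1/((-77 - 88)*M) - 189)² = (1/(-77 - 88*(-424)) - 189)² = (-1/424/(-165) - 189)² = (-1/165*(-1/424) - 189)² = (1/69960 - 189)² = (-13222439/69960)² = 174832893108721/4894401600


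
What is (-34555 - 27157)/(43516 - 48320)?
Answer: 15428/1201 ≈ 12.846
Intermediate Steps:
(-34555 - 27157)/(43516 - 48320) = -61712/(-4804) = -61712*(-1/4804) = 15428/1201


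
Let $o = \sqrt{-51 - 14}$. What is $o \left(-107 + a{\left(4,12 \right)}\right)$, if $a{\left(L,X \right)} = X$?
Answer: $- 95 i \sqrt{65} \approx - 765.91 i$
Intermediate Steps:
$o = i \sqrt{65}$ ($o = \sqrt{-65} = i \sqrt{65} \approx 8.0623 i$)
$o \left(-107 + a{\left(4,12 \right)}\right) = i \sqrt{65} \left(-107 + 12\right) = i \sqrt{65} \left(-95\right) = - 95 i \sqrt{65}$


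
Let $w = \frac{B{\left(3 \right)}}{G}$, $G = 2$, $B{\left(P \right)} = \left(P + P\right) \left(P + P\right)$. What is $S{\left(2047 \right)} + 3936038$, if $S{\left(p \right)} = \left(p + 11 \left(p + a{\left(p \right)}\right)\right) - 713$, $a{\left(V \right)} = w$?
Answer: $3960087$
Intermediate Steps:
$B{\left(P \right)} = 4 P^{2}$ ($B{\left(P \right)} = 2 P 2 P = 4 P^{2}$)
$w = 18$ ($w = \frac{4 \cdot 3^{2}}{2} = 4 \cdot 9 \cdot \frac{1}{2} = 36 \cdot \frac{1}{2} = 18$)
$a{\left(V \right)} = 18$
$S{\left(p \right)} = -515 + 12 p$ ($S{\left(p \right)} = \left(p + 11 \left(p + 18\right)\right) - 713 = \left(p + 11 \left(18 + p\right)\right) - 713 = \left(p + \left(198 + 11 p\right)\right) - 713 = \left(198 + 12 p\right) - 713 = -515 + 12 p$)
$S{\left(2047 \right)} + 3936038 = \left(-515 + 12 \cdot 2047\right) + 3936038 = \left(-515 + 24564\right) + 3936038 = 24049 + 3936038 = 3960087$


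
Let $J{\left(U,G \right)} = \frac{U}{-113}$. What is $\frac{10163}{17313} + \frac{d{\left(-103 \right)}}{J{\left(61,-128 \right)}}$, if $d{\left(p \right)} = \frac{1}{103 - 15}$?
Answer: $\frac{52598615}{92936184} \approx 0.56596$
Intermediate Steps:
$J{\left(U,G \right)} = - \frac{U}{113}$ ($J{\left(U,G \right)} = U \left(- \frac{1}{113}\right) = - \frac{U}{113}$)
$d{\left(p \right)} = \frac{1}{88}$
$\frac{10163}{17313} + \frac{d{\left(-103 \right)}}{J{\left(61,-128 \right)}} = \frac{10163}{17313} + \frac{1}{88 \left(\left(- \frac{1}{113}\right) 61\right)} = 10163 \cdot \frac{1}{17313} + \frac{1}{88 \left(- \frac{61}{113}\right)} = \frac{10163}{17313} + \frac{1}{88} \left(- \frac{113}{61}\right) = \frac{10163}{17313} - \frac{113}{5368} = \frac{52598615}{92936184}$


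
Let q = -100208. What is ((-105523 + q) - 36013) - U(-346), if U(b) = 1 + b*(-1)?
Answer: -242091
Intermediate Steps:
U(b) = 1 - b
((-105523 + q) - 36013) - U(-346) = ((-105523 - 100208) - 36013) - (1 - 1*(-346)) = (-205731 - 36013) - (1 + 346) = -241744 - 1*347 = -241744 - 347 = -242091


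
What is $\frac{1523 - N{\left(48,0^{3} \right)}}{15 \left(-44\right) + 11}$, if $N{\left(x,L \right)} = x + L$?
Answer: $- \frac{25}{11} \approx -2.2727$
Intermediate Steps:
$N{\left(x,L \right)} = L + x$
$\frac{1523 - N{\left(48,0^{3} \right)}}{15 \left(-44\right) + 11} = \frac{1523 - \left(0^{3} + 48\right)}{15 \left(-44\right) + 11} = \frac{1523 - \left(0 + 48\right)}{-660 + 11} = \frac{1523 - 48}{-649} = \left(1523 - 48\right) \left(- \frac{1}{649}\right) = 1475 \left(- \frac{1}{649}\right) = - \frac{25}{11}$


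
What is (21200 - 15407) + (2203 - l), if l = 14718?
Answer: -6722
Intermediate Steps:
(21200 - 15407) + (2203 - l) = (21200 - 15407) + (2203 - 1*14718) = 5793 + (2203 - 14718) = 5793 - 12515 = -6722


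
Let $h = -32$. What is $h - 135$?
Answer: $-167$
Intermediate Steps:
$h - 135 = -32 - 135 = -167$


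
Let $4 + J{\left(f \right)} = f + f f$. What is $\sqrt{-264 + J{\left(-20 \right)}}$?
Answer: $4 \sqrt{7} \approx 10.583$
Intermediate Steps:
$J{\left(f \right)} = -4 + f + f^{2}$ ($J{\left(f \right)} = -4 + \left(f + f f\right) = -4 + \left(f + f^{2}\right) = -4 + f + f^{2}$)
$\sqrt{-264 + J{\left(-20 \right)}} = \sqrt{-264 - \left(24 - 400\right)} = \sqrt{-264 - -376} = \sqrt{-264 + 376} = \sqrt{112} = 4 \sqrt{7}$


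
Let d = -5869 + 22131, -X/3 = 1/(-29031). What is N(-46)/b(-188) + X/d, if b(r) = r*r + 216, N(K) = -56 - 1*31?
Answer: -6845462989/2797991909720 ≈ -0.0024466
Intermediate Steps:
X = 1/9677 (X = -3/(-29031) = -3*(-1/29031) = 1/9677 ≈ 0.00010334)
N(K) = -87 (N(K) = -56 - 31 = -87)
b(r) = 216 + r**2 (b(r) = r**2 + 216 = 216 + r**2)
d = 16262
N(-46)/b(-188) + X/d = -87/(216 + (-188)**2) + (1/9677)/16262 = -87/(216 + 35344) + (1/9677)*(1/16262) = -87/35560 + 1/157367374 = -6845462989/2797991909720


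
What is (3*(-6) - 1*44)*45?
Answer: -2790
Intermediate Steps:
(3*(-6) - 1*44)*45 = (-18 - 44)*45 = -62*45 = -2790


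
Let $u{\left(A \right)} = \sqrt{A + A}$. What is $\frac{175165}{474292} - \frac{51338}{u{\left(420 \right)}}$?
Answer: $\frac{175165}{474292} - \frac{3667 \sqrt{210}}{30} \approx -1771.0$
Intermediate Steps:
$u{\left(A \right)} = \sqrt{2} \sqrt{A}$ ($u{\left(A \right)} = \sqrt{2 A} = \sqrt{2} \sqrt{A}$)
$\frac{175165}{474292} - \frac{51338}{u{\left(420 \right)}} = \frac{175165}{474292} - \frac{51338}{\sqrt{2} \sqrt{420}} = 175165 \cdot \frac{1}{474292} - \frac{51338}{\sqrt{2} \cdot 2 \sqrt{105}} = \frac{175165}{474292} - \frac{51338}{2 \sqrt{210}} = \frac{175165}{474292} - 51338 \frac{\sqrt{210}}{420} = \frac{175165}{474292} - \frac{3667 \sqrt{210}}{30}$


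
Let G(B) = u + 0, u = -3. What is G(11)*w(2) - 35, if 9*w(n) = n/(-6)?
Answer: -314/9 ≈ -34.889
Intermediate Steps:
w(n) = -n/54 (w(n) = (n/(-6))/9 = (n*(-⅙))/9 = (-n/6)/9 = -n/54)
G(B) = -3 (G(B) = -3 + 0 = -3)
G(11)*w(2) - 35 = -(-1)*2/18 - 35 = -3*(-1/27) - 35 = ⅑ - 35 = -314/9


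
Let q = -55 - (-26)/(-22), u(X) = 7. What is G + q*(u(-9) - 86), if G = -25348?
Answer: -230006/11 ≈ -20910.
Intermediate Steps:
q = -618/11 (q = -55 - (-26)*(-1)/22 = -55 - 1*13/11 = -55 - 13/11 = -618/11 ≈ -56.182)
G + q*(u(-9) - 86) = -25348 - 618*(7 - 86)/11 = -25348 - 618/11*(-79) = -25348 + 48822/11 = -230006/11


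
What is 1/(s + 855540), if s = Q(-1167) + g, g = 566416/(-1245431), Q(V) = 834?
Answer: 1245431/1066554160778 ≈ 1.1677e-6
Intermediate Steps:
g = -566416/1245431 (g = 566416*(-1/1245431) = -566416/1245431 ≈ -0.45480)
s = 1038123038/1245431 (s = 834 - 566416/1245431 = 1038123038/1245431 ≈ 833.54)
1/(s + 855540) = 1/(1038123038/1245431 + 855540) = 1/(1066554160778/1245431) = 1245431/1066554160778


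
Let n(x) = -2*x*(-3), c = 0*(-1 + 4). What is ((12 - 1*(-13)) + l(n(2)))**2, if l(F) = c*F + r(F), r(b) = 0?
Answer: 625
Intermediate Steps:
c = 0 (c = 0*3 = 0)
n(x) = 6*x
l(F) = 0 (l(F) = 0*F + 0 = 0 + 0 = 0)
((12 - 1*(-13)) + l(n(2)))**2 = ((12 - 1*(-13)) + 0)**2 = ((12 + 13) + 0)**2 = (25 + 0)**2 = 25**2 = 625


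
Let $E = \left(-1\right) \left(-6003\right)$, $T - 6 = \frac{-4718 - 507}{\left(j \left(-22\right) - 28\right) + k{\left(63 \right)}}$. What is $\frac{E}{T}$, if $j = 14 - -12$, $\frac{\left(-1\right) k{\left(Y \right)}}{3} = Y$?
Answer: $\frac{205929}{433} \approx 475.59$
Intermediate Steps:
$k{\left(Y \right)} = - 3 Y$
$j = 26$ ($j = 14 + 12 = 26$)
$T = \frac{9959}{789}$ ($T = 6 + \frac{-4718 - 507}{\left(26 \left(-22\right) - 28\right) - 189} = 6 - \frac{5225}{\left(-572 - 28\right) - 189} = 6 - \frac{5225}{-600 - 189} = 6 - \frac{5225}{-789} = 6 - - \frac{5225}{789} = 6 + \frac{5225}{789} = \frac{9959}{789} \approx 12.622$)
$E = 6003$
$\frac{E}{T} = \frac{6003}{\frac{9959}{789}} = 6003 \cdot \frac{789}{9959} = \frac{205929}{433}$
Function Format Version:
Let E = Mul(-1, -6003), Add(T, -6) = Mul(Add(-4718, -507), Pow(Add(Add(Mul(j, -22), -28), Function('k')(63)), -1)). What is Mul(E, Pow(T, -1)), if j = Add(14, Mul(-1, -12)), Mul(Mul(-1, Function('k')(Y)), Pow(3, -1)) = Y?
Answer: Rational(205929, 433) ≈ 475.59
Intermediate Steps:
Function('k')(Y) = Mul(-3, Y)
j = 26 (j = Add(14, 12) = 26)
T = Rational(9959, 789) (T = Add(6, Mul(Add(-4718, -507), Pow(Add(Add(Mul(26, -22), -28), Mul(-3, 63)), -1))) = Add(6, Mul(-5225, Pow(Add(Add(-572, -28), -189), -1))) = Add(6, Mul(-5225, Pow(Add(-600, -189), -1))) = Add(6, Mul(-5225, Pow(-789, -1))) = Add(6, Mul(-5225, Rational(-1, 789))) = Add(6, Rational(5225, 789)) = Rational(9959, 789) ≈ 12.622)
E = 6003
Mul(E, Pow(T, -1)) = Mul(6003, Pow(Rational(9959, 789), -1)) = Mul(6003, Rational(789, 9959)) = Rational(205929, 433)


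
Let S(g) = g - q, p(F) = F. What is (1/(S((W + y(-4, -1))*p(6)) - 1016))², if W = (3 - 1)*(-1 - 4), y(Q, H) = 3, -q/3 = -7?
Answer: 1/1164241 ≈ 8.5893e-7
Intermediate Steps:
q = 21 (q = -3*(-7) = 21)
W = -10 (W = 2*(-5) = -10)
S(g) = -21 + g (S(g) = g - 1*21 = g - 21 = -21 + g)
(1/(S((W + y(-4, -1))*p(6)) - 1016))² = (1/((-21 + (-10 + 3)*6) - 1016))² = (1/((-21 - 7*6) - 1016))² = (1/((-21 - 42) - 1016))² = (1/(-63 - 1016))² = (1/(-1079))² = (-1/1079)² = 1/1164241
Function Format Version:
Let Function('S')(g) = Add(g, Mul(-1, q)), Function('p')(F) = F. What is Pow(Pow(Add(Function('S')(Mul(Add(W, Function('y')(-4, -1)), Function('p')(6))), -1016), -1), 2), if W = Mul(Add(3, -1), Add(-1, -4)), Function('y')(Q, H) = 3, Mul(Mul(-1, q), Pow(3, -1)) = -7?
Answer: Rational(1, 1164241) ≈ 8.5893e-7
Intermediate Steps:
q = 21 (q = Mul(-3, -7) = 21)
W = -10 (W = Mul(2, -5) = -10)
Function('S')(g) = Add(-21, g) (Function('S')(g) = Add(g, Mul(-1, 21)) = Add(g, -21) = Add(-21, g))
Pow(Pow(Add(Function('S')(Mul(Add(W, Function('y')(-4, -1)), Function('p')(6))), -1016), -1), 2) = Pow(Pow(Add(Add(-21, Mul(Add(-10, 3), 6)), -1016), -1), 2) = Pow(Pow(Add(Add(-21, Mul(-7, 6)), -1016), -1), 2) = Pow(Pow(Add(Add(-21, -42), -1016), -1), 2) = Pow(Pow(Add(-63, -1016), -1), 2) = Pow(Pow(-1079, -1), 2) = Pow(Rational(-1, 1079), 2) = Rational(1, 1164241)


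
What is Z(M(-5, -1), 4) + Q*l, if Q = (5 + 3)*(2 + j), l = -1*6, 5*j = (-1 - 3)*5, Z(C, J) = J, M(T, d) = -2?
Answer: 100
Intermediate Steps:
j = -4 (j = ((-1 - 3)*5)/5 = (-4*5)/5 = (⅕)*(-20) = -4)
l = -6
Q = -16 (Q = (5 + 3)*(2 - 4) = 8*(-2) = -16)
Z(M(-5, -1), 4) + Q*l = 4 - 16*(-6) = 4 + 96 = 100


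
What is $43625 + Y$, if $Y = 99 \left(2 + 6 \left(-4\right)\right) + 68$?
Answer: $41515$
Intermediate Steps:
$Y = -2110$ ($Y = 99 \left(2 - 24\right) + 68 = 99 \left(-22\right) + 68 = -2178 + 68 = -2110$)
$43625 + Y = 43625 - 2110 = 41515$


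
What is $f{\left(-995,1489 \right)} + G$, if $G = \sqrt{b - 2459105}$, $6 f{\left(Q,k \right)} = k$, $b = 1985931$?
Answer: $\frac{1489}{6} + i \sqrt{473174} \approx 248.17 + 687.88 i$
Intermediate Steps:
$f{\left(Q,k \right)} = \frac{k}{6}$
$G = i \sqrt{473174}$ ($G = \sqrt{1985931 - 2459105} = \sqrt{-473174} = i \sqrt{473174} \approx 687.88 i$)
$f{\left(-995,1489 \right)} + G = \frac{1}{6} \cdot 1489 + i \sqrt{473174} = \frac{1489}{6} + i \sqrt{473174}$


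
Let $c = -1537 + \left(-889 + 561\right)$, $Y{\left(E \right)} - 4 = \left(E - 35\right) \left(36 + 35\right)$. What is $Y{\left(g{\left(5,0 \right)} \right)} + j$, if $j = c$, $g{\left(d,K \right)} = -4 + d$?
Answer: $-4275$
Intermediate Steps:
$Y{\left(E \right)} = -2481 + 71 E$ ($Y{\left(E \right)} = 4 + \left(E - 35\right) \left(36 + 35\right) = 4 + \left(-35 + E\right) 71 = 4 + \left(-2485 + 71 E\right) = -2481 + 71 E$)
$c = -1865$ ($c = -1537 - 328 = -1865$)
$j = -1865$
$Y{\left(g{\left(5,0 \right)} \right)} + j = \left(-2481 + 71 \left(-4 + 5\right)\right) - 1865 = \left(-2481 + 71 \cdot 1\right) - 1865 = \left(-2481 + 71\right) - 1865 = -2410 - 1865 = -4275$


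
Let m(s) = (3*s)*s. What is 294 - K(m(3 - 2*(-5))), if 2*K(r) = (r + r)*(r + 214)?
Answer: -365253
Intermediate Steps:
m(s) = 3*s²
K(r) = r*(214 + r) (K(r) = ((r + r)*(r + 214))/2 = ((2*r)*(214 + r))/2 = (2*r*(214 + r))/2 = r*(214 + r))
294 - K(m(3 - 2*(-5))) = 294 - 3*(3 - 2*(-5))²*(214 + 3*(3 - 2*(-5))²) = 294 - 3*(3 + 10)²*(214 + 3*(3 + 10)²) = 294 - 3*13²*(214 + 3*13²) = 294 - 3*169*(214 + 3*169) = 294 - 507*(214 + 507) = 294 - 507*721 = 294 - 1*365547 = 294 - 365547 = -365253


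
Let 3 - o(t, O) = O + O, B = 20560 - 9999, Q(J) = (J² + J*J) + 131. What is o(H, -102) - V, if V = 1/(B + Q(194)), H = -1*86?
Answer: 17794547/85964 ≈ 207.00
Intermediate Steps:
Q(J) = 131 + 2*J² (Q(J) = (J² + J²) + 131 = 2*J² + 131 = 131 + 2*J²)
H = -86
B = 10561
o(t, O) = 3 - 2*O (o(t, O) = 3 - (O + O) = 3 - 2*O)
V = 1/85964 (V = 1/(10561 + (131 + 2*194²)) = 1/(10561 + (131 + 2*37636)) = 1/(10561 + (131 + 75272)) = 1/(10561 + 75403) = 1/85964 ≈ 1.1633e-5)
o(H, -102) - V = (3 - 2*(-102)) - 1*1/85964 = (3 + 204) - 1/85964 = 207 - 1/85964 = 17794547/85964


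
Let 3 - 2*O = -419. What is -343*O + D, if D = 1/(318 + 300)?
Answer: -44726513/618 ≈ -72373.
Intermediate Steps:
O = 211 (O = 3/2 - ½*(-419) = 3/2 + 419/2 = 211)
D = 1/618 ≈ 0.0016181
-343*O + D = -343*211 + 1/618 = -72373 + 1/618 = -44726513/618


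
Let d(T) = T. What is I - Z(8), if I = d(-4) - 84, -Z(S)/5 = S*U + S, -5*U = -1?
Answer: -40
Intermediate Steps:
U = ⅕ (U = -⅕*(-1) = ⅕ ≈ 0.20000)
Z(S) = -6*S (Z(S) = -5*(S*(⅕) + S) = -5*(S/5 + S) = -6*S)
I = -88 (I = -4 - 84 = -88)
I - Z(8) = -88 - (-6)*8 = -88 - 1*(-48) = -88 + 48 = -40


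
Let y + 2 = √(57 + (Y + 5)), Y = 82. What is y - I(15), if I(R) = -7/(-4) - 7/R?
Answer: 523/60 ≈ 8.7167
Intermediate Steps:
y = 10 (y = -2 + √(57 + (82 + 5)) = -2 + √(57 + 87) = -2 + √144 = -2 + 12 = 10)
I(R) = 7/4 - 7/R (I(R) = -7*(-¼) - 7/R = 7/4 - 7/R)
y - I(15) = 10 - (7/4 - 7/15) = 10 - 1*77/60 = 10 - 77/60 = 523/60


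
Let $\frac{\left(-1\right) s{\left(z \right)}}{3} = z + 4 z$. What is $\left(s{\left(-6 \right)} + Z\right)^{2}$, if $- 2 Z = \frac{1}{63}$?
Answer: $\frac{128572921}{15876} \approx 8098.6$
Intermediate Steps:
$s{\left(z \right)} = - 15 z$ ($s{\left(z \right)} = - 3 \left(z + 4 z\right) = - 3 \cdot 5 z = - 15 z$)
$Z = - \frac{1}{126}$ ($Z = - \frac{1}{2 \cdot 63} = \left(- \frac{1}{2}\right) \frac{1}{63} = - \frac{1}{126} \approx -0.0079365$)
$\left(s{\left(-6 \right)} + Z\right)^{2} = \left(\left(-15\right) \left(-6\right) - \frac{1}{126}\right)^{2} = \left(90 - \frac{1}{126}\right)^{2} = \left(\frac{11339}{126}\right)^{2} = \frac{128572921}{15876}$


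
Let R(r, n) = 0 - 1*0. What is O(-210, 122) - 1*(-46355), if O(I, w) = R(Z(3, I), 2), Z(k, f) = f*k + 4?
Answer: 46355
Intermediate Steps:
Z(k, f) = 4 + f*k
R(r, n) = 0 (R(r, n) = 0 + 0 = 0)
O(I, w) = 0
O(-210, 122) - 1*(-46355) = 0 - 1*(-46355) = 0 + 46355 = 46355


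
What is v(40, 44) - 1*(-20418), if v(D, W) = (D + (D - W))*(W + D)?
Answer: 23442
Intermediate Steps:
v(D, W) = (D + W)*(-W + 2*D) (v(D, W) = (-W + 2*D)*(D + W) = (D + W)*(-W + 2*D))
v(40, 44) - 1*(-20418) = (-1*44² + 2*40² + 40*44) - 1*(-20418) = (-1*1936 + 2*1600 + 1760) + 20418 = (-1936 + 3200 + 1760) + 20418 = 3024 + 20418 = 23442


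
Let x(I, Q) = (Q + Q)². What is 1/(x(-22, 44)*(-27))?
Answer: -1/209088 ≈ -4.7827e-6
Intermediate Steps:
x(I, Q) = 4*Q² (x(I, Q) = (2*Q)² = 4*Q²)
1/(x(-22, 44)*(-27)) = 1/((4*44²)*(-27)) = 1/((4*1936)*(-27)) = 1/(7744*(-27)) = 1/(-209088) = -1/209088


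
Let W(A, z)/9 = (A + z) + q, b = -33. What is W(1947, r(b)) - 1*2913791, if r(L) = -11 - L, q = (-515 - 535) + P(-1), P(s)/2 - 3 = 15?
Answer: -2905196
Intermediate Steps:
P(s) = 36 (P(s) = 6 + 2*15 = 6 + 30 = 36)
q = -1014 (q = (-515 - 535) + 36 = -1050 + 36 = -1014)
W(A, z) = -9126 + 9*A + 9*z (W(A, z) = 9*((A + z) - 1014) = 9*(-1014 + A + z) = -9126 + 9*A + 9*z)
W(1947, r(b)) - 1*2913791 = (-9126 + 9*1947 + 9*(-11 - 1*(-33))) - 1*2913791 = (-9126 + 17523 + 9*(-11 + 33)) - 2913791 = (-9126 + 17523 + 9*22) - 2913791 = (-9126 + 17523 + 198) - 2913791 = 8595 - 2913791 = -2905196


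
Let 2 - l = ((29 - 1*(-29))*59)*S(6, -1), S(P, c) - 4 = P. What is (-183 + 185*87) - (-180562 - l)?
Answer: 162256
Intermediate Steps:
S(P, c) = 4 + P
l = -34218 (l = 2 - (29 - 1*(-29))*59*(4 + 6) = 2 - (29 + 29)*59*10 = 2 - 58*59*10 = 2 - 3422*10 = 2 - 1*34220 = 2 - 34220 = -34218)
(-183 + 185*87) - (-180562 - l) = (-183 + 185*87) - (-180562 - 1*(-34218)) = (-183 + 16095) - (-180562 + 34218) = 15912 - 1*(-146344) = 15912 + 146344 = 162256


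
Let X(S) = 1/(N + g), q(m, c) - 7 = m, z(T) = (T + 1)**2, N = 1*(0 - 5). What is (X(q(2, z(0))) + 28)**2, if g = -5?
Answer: 77841/100 ≈ 778.41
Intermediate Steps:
N = -5 (N = 1*(-5) = -5)
z(T) = (1 + T)**2
q(m, c) = 7 + m
X(S) = -1/10 (X(S) = 1/(-5 - 5) = 1/(-10) = -1/10)
(X(q(2, z(0))) + 28)**2 = (-1/10 + 28)**2 = (279/10)**2 = 77841/100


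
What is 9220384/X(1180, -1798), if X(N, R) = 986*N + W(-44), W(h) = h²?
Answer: 1152548/145677 ≈ 7.9117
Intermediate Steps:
X(N, R) = 1936 + 986*N (X(N, R) = 986*N + (-44)² = 986*N + 1936 = 1936 + 986*N)
9220384/X(1180, -1798) = 9220384/(1936 + 986*1180) = 9220384/(1936 + 1163480) = 9220384/1165416 = 9220384*(1/1165416) = 1152548/145677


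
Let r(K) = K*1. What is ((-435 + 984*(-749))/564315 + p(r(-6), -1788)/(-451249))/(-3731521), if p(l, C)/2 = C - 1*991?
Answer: 109879187843/316739686246623545 ≈ 3.4691e-7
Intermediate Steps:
r(K) = K
p(l, C) = -1982 + 2*C (p(l, C) = 2*(C - 1*991) = 2*(C - 991) = 2*(-991 + C) = -1982 + 2*C)
((-435 + 984*(-749))/564315 + p(r(-6), -1788)/(-451249))/(-3731521) = ((-435 + 984*(-749))/564315 + (-1982 + 2*(-1788))/(-451249))/(-3731521) = ((-435 - 737016)*(1/564315) + (-1982 - 3576)*(-1/451249))*(-1/3731521) = (-737451*1/564315 - 5558*(-1/451249))*(-1/3731521) = (-245817/188105 + 5558/451249)*(-1/3731521) = -109879187843/84882193145*(-1/3731521) = 109879187843/316739686246623545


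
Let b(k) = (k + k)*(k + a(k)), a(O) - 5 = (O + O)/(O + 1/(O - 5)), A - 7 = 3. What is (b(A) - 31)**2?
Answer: 247086961/2601 ≈ 94997.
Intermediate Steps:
A = 10 (A = 7 + 3 = 10)
a(O) = 5 + 2*O/(O + 1/(-5 + O)) (a(O) = 5 + (O + O)/(O + 1/(O - 5)) = 5 + (2*O)/(O + 1/(-5 + O)) = 5 + 2*O/(O + 1/(-5 + O)))
b(k) = 2*k*(k + (5 - 35*k + 7*k**2)/(1 + k**2 - 5*k)) (b(k) = (k + k)*(k + (5 - 35*k + 7*k**2)/(1 + k**2 - 5*k)) = (2*k)*(k + (5 - 35*k + 7*k**2)/(1 + k**2 - 5*k)) = 2*k*(k + (5 - 35*k + 7*k**2)/(1 + k**2 - 5*k)))
(b(A) - 31)**2 = (2*10*(5 + 10**3 - 34*10 + 2*10**2)/(1 + 10**2 - 5*10) - 31)**2 = (2*10*(5 + 1000 - 340 + 2*100)/(1 + 100 - 50) - 31)**2 = (2*10*(5 + 1000 - 340 + 200)/51 - 31)**2 = (2*10*(1/51)*865 - 31)**2 = (17300/51 - 31)**2 = (15719/51)**2 = 247086961/2601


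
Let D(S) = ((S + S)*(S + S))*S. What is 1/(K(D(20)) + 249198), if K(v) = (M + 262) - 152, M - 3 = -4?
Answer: 1/249307 ≈ 4.0111e-6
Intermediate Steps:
M = -1 (M = 3 - 4 = -1)
D(S) = 4*S³ (D(S) = ((2*S)*(2*S))*S = (4*S²)*S = 4*S³)
K(v) = 109 (K(v) = (-1 + 262) - 152 = 261 - 152 = 109)
1/(K(D(20)) + 249198) = 1/(109 + 249198) = 1/249307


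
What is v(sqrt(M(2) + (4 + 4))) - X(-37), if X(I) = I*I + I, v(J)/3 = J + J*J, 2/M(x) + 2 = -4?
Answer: -1309 + sqrt(69) ≈ -1300.7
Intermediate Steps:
M(x) = -1/3 (M(x) = 2/(-2 - 4) = 2/(-6) = 2*(-1/6) = -1/3)
v(J) = 3*J + 3*J**2 (v(J) = 3*(J + J*J) = 3*(J + J**2) = 3*J + 3*J**2)
X(I) = I + I**2 (X(I) = I**2 + I = I + I**2)
v(sqrt(M(2) + (4 + 4))) - X(-37) = 3*sqrt(-1/3 + (4 + 4))*(1 + sqrt(-1/3 + (4 + 4))) - (-37)*(1 - 37) = 3*sqrt(-1/3 + 8)*(1 + sqrt(-1/3 + 8)) - (-37)*(-36) = 3*sqrt(23/3)*(1 + sqrt(23/3)) - 1*1332 = 3*(sqrt(69)/3)*(1 + sqrt(69)/3) - 1332 = sqrt(69)*(1 + sqrt(69)/3) - 1332 = -1332 + sqrt(69)*(1 + sqrt(69)/3)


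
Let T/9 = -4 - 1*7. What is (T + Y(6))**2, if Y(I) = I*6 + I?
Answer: 3249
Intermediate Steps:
Y(I) = 7*I (Y(I) = 6*I + I = 7*I)
T = -99 (T = 9*(-4 - 1*7) = 9*(-4 - 7) = 9*(-11) = -99)
(T + Y(6))**2 = (-99 + 7*6)**2 = (-99 + 42)**2 = (-57)**2 = 3249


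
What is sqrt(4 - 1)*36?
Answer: 36*sqrt(3) ≈ 62.354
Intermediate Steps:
sqrt(4 - 1)*36 = sqrt(3)*36 = 36*sqrt(3)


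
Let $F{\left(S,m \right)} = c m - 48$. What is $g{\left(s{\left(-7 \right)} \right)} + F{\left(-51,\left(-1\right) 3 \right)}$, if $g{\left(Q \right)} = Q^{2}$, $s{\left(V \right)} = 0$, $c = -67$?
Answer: $153$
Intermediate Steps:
$F{\left(S,m \right)} = -48 - 67 m$ ($F{\left(S,m \right)} = - 67 m - 48 = -48 - 67 m$)
$g{\left(s{\left(-7 \right)} \right)} + F{\left(-51,\left(-1\right) 3 \right)} = 0^{2} - \left(48 + 67 \left(\left(-1\right) 3\right)\right) = 0 - -153 = 0 + \left(-48 + 201\right) = 0 + 153 = 153$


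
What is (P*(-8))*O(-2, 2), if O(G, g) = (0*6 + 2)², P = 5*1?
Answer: -160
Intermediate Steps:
P = 5
O(G, g) = 4 (O(G, g) = (0 + 2)² = 2² = 4)
(P*(-8))*O(-2, 2) = (5*(-8))*4 = -40*4 = -160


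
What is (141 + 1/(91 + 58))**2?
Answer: 441420100/22201 ≈ 19883.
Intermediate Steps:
(141 + 1/(91 + 58))**2 = (141 + 1/149)**2 = (21010/149)**2 = 441420100/22201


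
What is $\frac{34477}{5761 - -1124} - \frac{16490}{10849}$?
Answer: $\frac{260507323}{74695365} \approx 3.4876$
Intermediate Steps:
$\frac{34477}{5761 - -1124} - \frac{16490}{10849} = \frac{34477}{5761 + 1124} - \frac{16490}{10849} = \frac{34477}{6885} - \frac{16490}{10849} = \frac{260507323}{74695365}$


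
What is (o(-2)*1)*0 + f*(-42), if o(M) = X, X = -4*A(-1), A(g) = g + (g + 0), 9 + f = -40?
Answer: 2058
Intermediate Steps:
f = -49 (f = -9 - 40 = -49)
A(g) = 2*g (A(g) = g + g = 2*g)
X = 8 (X = -8*(-1) = -4*(-2) = 8)
o(M) = 8
(o(-2)*1)*0 + f*(-42) = (8*1)*0 - 49*(-42) = 8*0 + 2058 = 0 + 2058 = 2058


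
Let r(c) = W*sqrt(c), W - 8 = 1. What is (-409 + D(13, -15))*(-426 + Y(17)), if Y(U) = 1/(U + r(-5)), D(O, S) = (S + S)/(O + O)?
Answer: 788141582/4511 + 23994*I*sqrt(5)/4511 ≈ 1.7472e+5 + 11.894*I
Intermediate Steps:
W = 9 (W = 8 + 1 = 9)
r(c) = 9*sqrt(c)
D(O, S) = S/O (D(O, S) = (2*S)/((2*O)) = (2*S)*(1/(2*O)) = S/O)
Y(U) = 1/(U + 9*I*sqrt(5)) (Y(U) = 1/(U + 9*sqrt(-5)) = 1/(U + 9*(I*sqrt(5))) = 1/(U + 9*I*sqrt(5)))
(-409 + D(13, -15))*(-426 + Y(17)) = (-409 - 15/13)*(-426 + 1/(17 + 9*I*sqrt(5))) = -5332*(-426 + 1/(17 + 9*I*sqrt(5)))/13 = 2271432/13 - 5332/(13*(17 + 9*I*sqrt(5)))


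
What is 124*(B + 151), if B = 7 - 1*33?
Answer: 15500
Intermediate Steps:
B = -26 (B = 7 - 33 = -26)
124*(B + 151) = 124*(-26 + 151) = 124*125 = 15500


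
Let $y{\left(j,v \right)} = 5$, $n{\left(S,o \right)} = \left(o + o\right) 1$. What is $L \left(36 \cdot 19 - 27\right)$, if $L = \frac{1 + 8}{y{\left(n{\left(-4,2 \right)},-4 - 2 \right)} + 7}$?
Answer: $\frac{1971}{4} \approx 492.75$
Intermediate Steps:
$n{\left(S,o \right)} = 2 o$ ($n{\left(S,o \right)} = 2 o 1 = 2 o$)
$L = \frac{3}{4}$ ($L = \frac{1 + 8}{5 + 7} = \frac{9}{12} = 9 \cdot \frac{1}{12} = \frac{3}{4} \approx 0.75$)
$L \left(36 \cdot 19 - 27\right) = \frac{3 \left(36 \cdot 19 - 27\right)}{4} = \frac{3 \left(684 - 27\right)}{4} = \frac{3}{4} \cdot 657 = \frac{1971}{4}$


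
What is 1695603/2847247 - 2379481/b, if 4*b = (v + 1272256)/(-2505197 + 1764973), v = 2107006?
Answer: 771537988999995233/370061291989 ≈ 2.0849e+6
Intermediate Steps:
b = -1689631/1480448 (b = ((2107006 + 1272256)/(-2505197 + 1764973))/4 = (3379262/(-740224))/4 = (3379262*(-1/740224))/4 = (1/4)*(-1689631/370112) = -1689631/1480448 ≈ -1.1413)
1695603/2847247 - 2379481/b = 1695603/2847247 - 2379481/(-1689631/1480448) = 1695603*(1/2847247) - 2379481*(-1480448/1689631) = 130431/219019 + 3522697887488/1689631 = 771537988999995233/370061291989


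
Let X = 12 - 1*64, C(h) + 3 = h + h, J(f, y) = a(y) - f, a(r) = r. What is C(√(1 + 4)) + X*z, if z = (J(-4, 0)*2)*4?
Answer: -1667 + 2*√5 ≈ -1662.5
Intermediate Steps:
J(f, y) = y - f
C(h) = -3 + 2*h (C(h) = -3 + (h + h) = -3 + 2*h)
X = -52 (X = 12 - 64 = -52)
z = 32 (z = ((0 - 1*(-4))*2)*4 = ((0 + 4)*2)*4 = (4*2)*4 = 8*4 = 32)
C(√(1 + 4)) + X*z = (-3 + 2*√(1 + 4)) - 52*32 = (-3 + 2*√5) - 1664 = -1667 + 2*√5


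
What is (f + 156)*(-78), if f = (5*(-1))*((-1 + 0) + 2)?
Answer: -11778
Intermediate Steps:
f = -5 (f = -5*(-1 + 2) = -5*1 = -5)
(f + 156)*(-78) = (-5 + 156)*(-78) = 151*(-78) = -11778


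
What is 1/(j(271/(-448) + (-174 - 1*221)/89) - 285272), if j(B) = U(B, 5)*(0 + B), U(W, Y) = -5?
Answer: -39872/11373359789 ≈ -3.5057e-6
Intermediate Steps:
j(B) = -5*B (j(B) = -5*(0 + B) = -5*B)
1/(j(271/(-448) + (-174 - 1*221)/89) - 285272) = 1/(-5*(271/(-448) + (-174 - 1*221)/89) - 285272) = 1/(-5*(271*(-1/448) + (-174 - 221)*(1/89)) - 285272) = 1/(-5*(-271/448 - 395*1/89) - 285272) = 1/(-5*(-271/448 - 395/89) - 285272) = 1/(-5*(-201079/39872) - 285272) = 1/(1005395/39872 - 285272) = 1/(-11373359789/39872) = -39872/11373359789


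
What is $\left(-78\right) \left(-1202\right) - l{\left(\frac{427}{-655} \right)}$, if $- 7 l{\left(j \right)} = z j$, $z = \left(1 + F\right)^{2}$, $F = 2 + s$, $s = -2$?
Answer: $\frac{61410119}{655} \approx 93756.0$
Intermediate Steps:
$F = 0$ ($F = 2 - 2 = 0$)
$z = 1$ ($z = \left(1 + 0\right)^{2} = 1^{2} = 1$)
$l{\left(j \right)} = - \frac{j}{7}$ ($l{\left(j \right)} = - \frac{1 j}{7} = - \frac{j}{7}$)
$\left(-78\right) \left(-1202\right) - l{\left(\frac{427}{-655} \right)} = \left(-78\right) \left(-1202\right) - - \frac{427 \frac{1}{-655}}{7} = 93756 - - \frac{427 \left(- \frac{1}{655}\right)}{7} = 93756 - \left(- \frac{1}{7}\right) \left(- \frac{427}{655}\right) = 93756 - \frac{61}{655} = \frac{61410119}{655}$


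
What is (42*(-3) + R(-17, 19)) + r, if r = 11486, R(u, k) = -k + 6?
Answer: 11347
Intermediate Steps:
R(u, k) = 6 - k
(42*(-3) + R(-17, 19)) + r = (42*(-3) + (6 - 1*19)) + 11486 = (-126 + (6 - 19)) + 11486 = (-126 - 13) + 11486 = -139 + 11486 = 11347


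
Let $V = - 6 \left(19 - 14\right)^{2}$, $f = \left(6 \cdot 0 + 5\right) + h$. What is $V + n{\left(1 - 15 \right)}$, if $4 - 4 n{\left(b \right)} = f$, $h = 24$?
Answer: $- \frac{625}{4} \approx -156.25$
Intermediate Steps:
$f = 29$ ($f = \left(6 \cdot 0 + 5\right) + 24 = \left(0 + 5\right) + 24 = 5 + 24 = 29$)
$n{\left(b \right)} = - \frac{25}{4}$ ($n{\left(b \right)} = 1 - \frac{29}{4} = - \frac{25}{4}$)
$V = -150$ ($V = - 6 \cdot 5^{2} = \left(-6\right) 25 = -150$)
$V + n{\left(1 - 15 \right)} = -150 - \frac{25}{4} = - \frac{625}{4}$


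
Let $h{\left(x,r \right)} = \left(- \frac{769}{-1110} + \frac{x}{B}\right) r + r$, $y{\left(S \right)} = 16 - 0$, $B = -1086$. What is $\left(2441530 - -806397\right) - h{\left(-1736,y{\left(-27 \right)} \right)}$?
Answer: $\frac{326265216713}{100455} \approx 3.2479 \cdot 10^{6}$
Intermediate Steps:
$y{\left(S \right)} = 16$ ($y{\left(S \right)} = 16 + 0 = 16$)
$h{\left(x,r \right)} = r + r \left(\frac{769}{1110} - \frac{x}{1086}\right)$ ($h{\left(x,r \right)} = \left(- \frac{769}{-1110} + \frac{x}{-1086}\right) r + r = \left(\left(-769\right) \left(- \frac{1}{1110}\right) + x \left(- \frac{1}{1086}\right)\right) r + r = \left(\frac{769}{1110} - \frac{x}{1086}\right) r + r = r \left(\frac{769}{1110} - \frac{x}{1086}\right) + r = r + r \left(\frac{769}{1110} - \frac{x}{1086}\right)$)
$\left(2441530 - -806397\right) - h{\left(-1736,y{\left(-27 \right)} \right)} = \left(2441530 - -806397\right) - \frac{1}{200910} \cdot 16 \left(340099 - -321160\right) = \left(2441530 + 806397\right) - \frac{1}{200910} \cdot 16 \left(340099 + 321160\right) = 3247927 - \frac{1}{200910} \cdot 16 \cdot 661259 = 3247927 - \frac{5290072}{100455} = \frac{326265216713}{100455}$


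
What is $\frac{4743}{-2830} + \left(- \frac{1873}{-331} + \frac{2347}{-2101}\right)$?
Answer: $\frac{5639605047}{1968069730} \approx 2.8656$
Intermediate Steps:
$\frac{4743}{-2830} + \left(- \frac{1873}{-331} + \frac{2347}{-2101}\right) = 4743 \left(- \frac{1}{2830}\right) + \left(\left(-1873\right) \left(- \frac{1}{331}\right) + 2347 \left(- \frac{1}{2101}\right)\right) = - \frac{4743}{2830} + \left(\frac{1873}{331} - \frac{2347}{2101}\right) = - \frac{4743}{2830} + \frac{3158316}{695431} = \frac{5639605047}{1968069730}$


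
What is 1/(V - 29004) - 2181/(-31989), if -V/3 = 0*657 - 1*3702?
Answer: 13001183/190846374 ≈ 0.068124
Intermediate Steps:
V = 11106 (V = -3*(0*657 - 1*3702) = -3*(0 - 3702) = -3*(-3702) = 11106)
1/(V - 29004) - 2181/(-31989) = 1/(11106 - 29004) - 2181/(-31989) = 1/(-17898) - 2181*(-1/31989) = -1/17898 + 727/10663 = 13001183/190846374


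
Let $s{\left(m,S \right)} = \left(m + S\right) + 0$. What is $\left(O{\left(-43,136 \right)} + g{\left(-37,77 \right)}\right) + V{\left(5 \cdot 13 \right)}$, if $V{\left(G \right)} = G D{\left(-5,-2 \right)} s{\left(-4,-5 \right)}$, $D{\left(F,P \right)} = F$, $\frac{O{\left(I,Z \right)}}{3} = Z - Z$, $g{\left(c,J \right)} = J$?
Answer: $3002$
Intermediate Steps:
$O{\left(I,Z \right)} = 0$ ($O{\left(I,Z \right)} = 3 \left(Z - Z\right) = 3 \cdot 0 = 0$)
$s{\left(m,S \right)} = S + m$ ($s{\left(m,S \right)} = \left(S + m\right) + 0 = S + m$)
$V{\left(G \right)} = 45 G$ ($V{\left(G \right)} = G \left(-5\right) \left(-5 - 4\right) = - 5 G \left(-9\right) = 45 G$)
$\left(O{\left(-43,136 \right)} + g{\left(-37,77 \right)}\right) + V{\left(5 \cdot 13 \right)} = \left(0 + 77\right) + 45 \cdot 5 \cdot 13 = 77 + 45 \cdot 65 = 77 + 2925 = 3002$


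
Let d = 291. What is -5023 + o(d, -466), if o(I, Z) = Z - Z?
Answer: -5023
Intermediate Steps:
o(I, Z) = 0
-5023 + o(d, -466) = -5023 + 0 = -5023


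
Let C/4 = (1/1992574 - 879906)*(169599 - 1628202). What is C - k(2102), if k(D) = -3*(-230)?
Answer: 5114672569774509828/996287 ≈ 5.1337e+12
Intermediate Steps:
k(D) = 690
C = 5114672570461947858/996287 (C = 4*((1/1992574 - 879906)*(169599 - 1628202)) = 4*((1/1992574 - 879906)*(-1458603)) = 4*(-1753277818043/1992574*(-1458603)) = 4*(2557336285230973929/1992574) = 5114672570461947858/996287 ≈ 5.1337e+12)
C - k(2102) = 5114672570461947858/996287 - 1*690 = 5114672570461947858/996287 - 690 = 5114672569774509828/996287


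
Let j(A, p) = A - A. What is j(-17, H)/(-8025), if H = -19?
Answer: 0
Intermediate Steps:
j(A, p) = 0
j(-17, H)/(-8025) = 0/(-8025) = 0*(-1/8025) = 0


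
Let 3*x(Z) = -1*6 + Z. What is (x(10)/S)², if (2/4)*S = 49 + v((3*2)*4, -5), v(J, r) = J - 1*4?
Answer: 4/42849 ≈ 9.3351e-5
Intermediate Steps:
v(J, r) = -4 + J (v(J, r) = J - 4 = -4 + J)
S = 138 (S = 2*(49 + (-4 + (3*2)*4)) = 2*(49 + (-4 + 6*4)) = 2*(49 + (-4 + 24)) = 2*(49 + 20) = 2*69 = 138)
x(Z) = -2 + Z/3 (x(Z) = (-1*6 + Z)/3 = (-6 + Z)/3 = -2 + Z/3)
(x(10)/S)² = ((-2 + (⅓)*10)/138)² = ((-2 + 10/3)*(1/138))² = ((4/3)*(1/138))² = (2/207)² = 4/42849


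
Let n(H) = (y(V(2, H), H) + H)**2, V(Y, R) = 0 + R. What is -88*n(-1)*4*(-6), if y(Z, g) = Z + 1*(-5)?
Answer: 103488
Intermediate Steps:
V(Y, R) = R
y(Z, g) = -5 + Z (y(Z, g) = Z - 5 = -5 + Z)
n(H) = (-5 + 2*H)**2 (n(H) = ((-5 + H) + H)**2 = (-5 + 2*H)**2)
-88*n(-1)*4*(-6) = -88*(-5 + 2*(-1))**2*4*(-6) = -88*(-5 - 2)**2*4*(-6) = -88*(-7)**2*4*(-6) = -88*49*4*(-6) = -17248*(-6) = -88*(-1176) = 103488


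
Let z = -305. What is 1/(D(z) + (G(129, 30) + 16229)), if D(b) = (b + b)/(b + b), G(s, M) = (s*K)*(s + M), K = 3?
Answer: 1/77763 ≈ 1.2860e-5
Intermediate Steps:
G(s, M) = 3*s*(M + s) (G(s, M) = (s*3)*(s + M) = (3*s)*(M + s) = 3*s*(M + s))
D(b) = 1 (D(b) = (2*b)/((2*b)) = (2*b)*(1/(2*b)) = 1)
1/(D(z) + (G(129, 30) + 16229)) = 1/(1 + (3*129*(30 + 129) + 16229)) = 1/(1 + (3*129*159 + 16229)) = 1/(1 + (61533 + 16229)) = 1/(1 + 77762) = 1/77763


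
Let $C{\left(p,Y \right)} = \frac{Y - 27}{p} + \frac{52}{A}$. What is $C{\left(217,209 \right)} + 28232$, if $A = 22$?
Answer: $\frac{9628204}{341} \approx 28235.0$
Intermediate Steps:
$C{\left(p,Y \right)} = \frac{26}{11} + \frac{-27 + Y}{p}$ ($C{\left(p,Y \right)} = \frac{Y - 27}{p} + \frac{52}{22} = \frac{-27 + Y}{p} + 52 \cdot \frac{1}{22} = \frac{-27 + Y}{p} + \frac{26}{11} = \frac{26}{11} + \frac{-27 + Y}{p}$)
$C{\left(217,209 \right)} + 28232 = \frac{-27 + 209 + \frac{26}{11} \cdot 217}{217} + 28232 = \frac{-27 + 209 + \frac{5642}{11}}{217} + 28232 = \frac{1}{217} \cdot \frac{7644}{11} + 28232 = \frac{1092}{341} + 28232 = \frac{9628204}{341}$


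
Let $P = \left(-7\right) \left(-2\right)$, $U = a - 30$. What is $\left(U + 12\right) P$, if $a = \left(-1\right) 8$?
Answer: $-364$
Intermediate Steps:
$a = -8$
$U = -38$ ($U = -8 - 30 = -38$)
$P = 14$
$\left(U + 12\right) P = \left(-38 + 12\right) 14 = \left(-26\right) 14 = -364$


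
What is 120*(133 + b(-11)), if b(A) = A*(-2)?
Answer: 18600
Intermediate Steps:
b(A) = -2*A
120*(133 + b(-11)) = 120*(133 - 2*(-11)) = 120*(133 + 22) = 120*155 = 18600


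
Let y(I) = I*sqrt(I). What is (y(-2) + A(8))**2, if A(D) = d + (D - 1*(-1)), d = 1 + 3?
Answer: 161 - 52*I*sqrt(2) ≈ 161.0 - 73.539*I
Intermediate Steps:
y(I) = I**(3/2)
d = 4
A(D) = 5 + D (A(D) = 4 + (D - 1*(-1)) = 4 + (D + 1) = 4 + (1 + D) = 5 + D)
(y(-2) + A(8))**2 = ((-2)**(3/2) + (5 + 8))**2 = (-2*I*sqrt(2) + 13)**2 = (13 - 2*I*sqrt(2))**2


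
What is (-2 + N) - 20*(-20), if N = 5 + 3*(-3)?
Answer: 394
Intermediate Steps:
N = -4 (N = 5 - 9 = -4)
(-2 + N) - 20*(-20) = (-2 - 4) - 20*(-20) = -6 + 400 = 394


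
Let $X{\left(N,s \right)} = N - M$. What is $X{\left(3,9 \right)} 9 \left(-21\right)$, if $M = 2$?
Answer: $-189$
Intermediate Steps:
$X{\left(N,s \right)} = -2 + N$ ($X{\left(N,s \right)} = N - 2 = -2 + N$)
$X{\left(3,9 \right)} 9 \left(-21\right) = \left(-2 + 3\right) 9 \left(-21\right) = 1 \cdot 9 \left(-21\right) = 9 \left(-21\right) = -189$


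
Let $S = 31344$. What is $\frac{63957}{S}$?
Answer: $\frac{21319}{10448} \approx 2.0405$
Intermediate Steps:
$\frac{63957}{S} = \frac{63957}{31344} = 63957 \cdot \frac{1}{31344} = \frac{21319}{10448}$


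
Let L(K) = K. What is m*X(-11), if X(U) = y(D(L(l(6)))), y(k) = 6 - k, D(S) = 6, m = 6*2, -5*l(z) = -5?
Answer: 0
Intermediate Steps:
l(z) = 1 (l(z) = -1/5*(-5) = 1)
m = 12
X(U) = 0 (X(U) = 6 - 1*6 = 6 - 6 = 0)
m*X(-11) = 12*0 = 0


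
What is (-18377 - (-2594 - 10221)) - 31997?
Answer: -37559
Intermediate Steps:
(-18377 - (-2594 - 10221)) - 31997 = (-18377 - 1*(-12815)) - 31997 = (-18377 + 12815) - 31997 = -5562 - 31997 = -37559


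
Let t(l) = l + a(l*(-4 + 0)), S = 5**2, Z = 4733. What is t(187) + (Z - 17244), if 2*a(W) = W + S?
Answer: -25371/2 ≈ -12686.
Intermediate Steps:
S = 25
a(W) = 25/2 + W/2 (a(W) = (W + 25)/2 = (25 + W)/2 = 25/2 + W/2)
t(l) = 25/2 - l (t(l) = l + (25/2 + (l*(-4 + 0))/2) = l + (25/2 + (l*(-4))/2) = l + (25/2 + (-4*l)/2) = l + (25/2 - 2*l) = 25/2 - l)
t(187) + (Z - 17244) = (25/2 - 1*187) + (4733 - 17244) = (25/2 - 187) - 12511 = -349/2 - 12511 = -25371/2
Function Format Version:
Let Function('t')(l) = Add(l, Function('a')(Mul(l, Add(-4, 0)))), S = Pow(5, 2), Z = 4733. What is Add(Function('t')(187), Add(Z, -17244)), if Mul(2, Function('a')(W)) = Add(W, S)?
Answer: Rational(-25371, 2) ≈ -12686.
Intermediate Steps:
S = 25
Function('a')(W) = Add(Rational(25, 2), Mul(Rational(1, 2), W)) (Function('a')(W) = Mul(Rational(1, 2), Add(W, 25)) = Mul(Rational(1, 2), Add(25, W)) = Add(Rational(25, 2), Mul(Rational(1, 2), W)))
Function('t')(l) = Add(Rational(25, 2), Mul(-1, l)) (Function('t')(l) = Add(l, Add(Rational(25, 2), Mul(Rational(1, 2), Mul(l, Add(-4, 0))))) = Add(l, Add(Rational(25, 2), Mul(Rational(1, 2), Mul(l, -4)))) = Add(l, Add(Rational(25, 2), Mul(Rational(1, 2), Mul(-4, l)))) = Add(l, Add(Rational(25, 2), Mul(-2, l))) = Add(Rational(25, 2), Mul(-1, l)))
Add(Function('t')(187), Add(Z, -17244)) = Add(Add(Rational(25, 2), Mul(-1, 187)), Add(4733, -17244)) = Add(Add(Rational(25, 2), -187), -12511) = Add(Rational(-349, 2), -12511) = Rational(-25371, 2)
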